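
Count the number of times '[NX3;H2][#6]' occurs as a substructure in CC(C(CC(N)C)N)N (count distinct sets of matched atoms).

3

[NX3;H2][#6] is the SMARTS for a primary amine: a trivalent nitrogen with two H attached to carbon.
The molecule carries 3 separate instances of a primary amino group (-NH2) meeting every constraint; each maps to a distinct set of atoms, giving 3 matches.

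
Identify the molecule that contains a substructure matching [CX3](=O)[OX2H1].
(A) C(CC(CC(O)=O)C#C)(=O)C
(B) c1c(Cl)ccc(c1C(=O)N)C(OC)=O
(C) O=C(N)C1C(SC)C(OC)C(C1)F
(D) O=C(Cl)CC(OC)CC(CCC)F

A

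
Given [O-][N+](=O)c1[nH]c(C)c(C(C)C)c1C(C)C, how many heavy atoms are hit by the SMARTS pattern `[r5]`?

5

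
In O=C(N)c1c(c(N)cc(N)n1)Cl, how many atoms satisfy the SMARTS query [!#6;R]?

Check the 12 heavy atoms by environment: 1× n (aromatic, in 6-ring) → match; 5× c (aromatic, in 6-ring) → no; 1× Cl (acyclic) → no; 1× C (acyclic) → no; 1× O (acyclic) → no; 3× N (acyclic) → no.
That gives 1 matching atom.

1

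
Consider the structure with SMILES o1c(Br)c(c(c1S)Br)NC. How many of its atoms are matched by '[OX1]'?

0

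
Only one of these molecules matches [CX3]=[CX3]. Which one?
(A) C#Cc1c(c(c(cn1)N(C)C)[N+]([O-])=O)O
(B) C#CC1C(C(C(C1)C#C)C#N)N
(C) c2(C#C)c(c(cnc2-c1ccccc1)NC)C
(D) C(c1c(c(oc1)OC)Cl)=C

D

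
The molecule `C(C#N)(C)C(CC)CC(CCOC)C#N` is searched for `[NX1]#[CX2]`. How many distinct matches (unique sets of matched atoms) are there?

[NX1]#[CX2] is the SMARTS for a nitrile: a nitrogen triple-bonded to a two-connected carbon.
The molecule carries 2 separate instances of a nitrile (-C#N) meeting every constraint; each maps to a distinct set of atoms, giving 2 matches.

2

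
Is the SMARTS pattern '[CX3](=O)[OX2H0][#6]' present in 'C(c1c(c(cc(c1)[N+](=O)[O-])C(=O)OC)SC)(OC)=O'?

The pattern [CX3](=O)[OX2H0][#6] describes a carbonyl carbon bonded to an oxygen that is itself bonded to carbon (no H on that O) — an ester.
The molecule carries a methyl-ester group (-C(=O)OCH3), whose atoms satisfy every constraint of the query, so the pattern matches.

Yes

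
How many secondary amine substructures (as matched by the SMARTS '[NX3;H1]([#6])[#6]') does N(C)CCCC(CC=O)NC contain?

[NX3;H1]([#6])[#6] is the SMARTS for a secondary amine: a trivalent nitrogen with one H, bonded to two carbons.
The molecule carries 2 separate instances of an N-methylamino group (-NHCH3) meeting every constraint; each maps to a distinct set of atoms, giving 2 matches.

2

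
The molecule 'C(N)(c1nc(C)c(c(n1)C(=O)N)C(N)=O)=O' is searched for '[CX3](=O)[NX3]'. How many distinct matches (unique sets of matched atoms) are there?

[CX3](=O)[NX3] is the SMARTS for an amide: a carbonyl carbon bonded to a trivalent nitrogen.
The molecule carries 3 separate instances of a primary amide (-C(=O)NH2) meeting every constraint; each maps to a distinct set of atoms, giving 3 matches.

3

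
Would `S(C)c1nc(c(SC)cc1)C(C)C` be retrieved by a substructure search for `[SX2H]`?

The pattern [SX2H] describes an aliphatic sulfur with two connections, one being H — a thiol.
The closest candidate here is a methylthio ether (-SCH3), but the sulfur has H0 (bonded to two carbons), not H1. No other fragment satisfies the full query, so there is no match.

No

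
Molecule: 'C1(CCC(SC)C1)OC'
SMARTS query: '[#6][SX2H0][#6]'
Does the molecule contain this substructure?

The pattern [#6][SX2H0][#6] describes an aliphatic sulfur bridging two carbons with no H on the sulfur — a thioether.
The molecule carries a methylthio ether (-SCH3), whose atoms satisfy every constraint of the query, so the pattern matches.

Yes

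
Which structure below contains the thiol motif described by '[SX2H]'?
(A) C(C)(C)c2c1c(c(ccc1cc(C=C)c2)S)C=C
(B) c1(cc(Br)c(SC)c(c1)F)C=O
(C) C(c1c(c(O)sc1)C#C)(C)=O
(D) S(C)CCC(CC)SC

A

[SX2H] describes an aliphatic sulfur with two connections, one being H (a thiol).
(A) contains a thiol (-SH), which satisfies every atom and bond constraint.
(B) has a methylthio ether (-SCH3) but the sulfur has H0 (bonded to two carbons), not H1.
(C) has a hydroxyl group (-OH) but it is an -OH, not an -SH.
(D) has a methylthio ether (-SCH3) but the sulfur has H0 (bonded to two carbons), not H1.
So the answer is (A).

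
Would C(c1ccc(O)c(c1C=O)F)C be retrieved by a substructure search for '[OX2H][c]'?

The pattern [OX2H][c] describes a hydroxyl oxygen attached to an aromatic carbon — a phenol.
The molecule carries a hydroxyl group (-OH), whose atoms satisfy every constraint of the query, so the pattern matches.

Yes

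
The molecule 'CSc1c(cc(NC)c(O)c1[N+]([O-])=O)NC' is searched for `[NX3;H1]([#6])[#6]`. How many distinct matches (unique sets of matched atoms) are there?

[NX3;H1]([#6])[#6] is the SMARTS for a secondary amine: a trivalent nitrogen with one H, bonded to two carbons.
The molecule carries 2 separate instances of an N-methylamino group (-NHCH3) meeting every constraint; each maps to a distinct set of atoms, giving 2 matches.

2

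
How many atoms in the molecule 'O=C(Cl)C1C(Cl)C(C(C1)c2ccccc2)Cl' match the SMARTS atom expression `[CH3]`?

The query [CH3] means: aliphatic carbon with exactly three hydrogens.
Check the 16 heavy atoms by environment: 4× C (H1) → no; 1× C (H2) → no; 3× Cl (H0) → no; 1× c (aromatic, H0) → no; 5× c (aromatic, H1) → no; 1× C (H0) → no; 1× O (H0) → no.
No environment satisfies the query, so 0 matching atoms.

0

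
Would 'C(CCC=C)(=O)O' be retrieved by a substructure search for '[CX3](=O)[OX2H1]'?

Yes

The pattern [CX3](=O)[OX2H1] describes an sp2 carbon double-bonded to O and single-bonded to an -OH oxygen — a carboxylic acid.
The molecule carries a carboxylic acid group (-C(=O)OH), whose atoms satisfy every constraint of the query, so the pattern matches.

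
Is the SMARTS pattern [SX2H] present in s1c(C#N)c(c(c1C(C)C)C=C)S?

The pattern [SX2H] describes an aliphatic sulfur with two connections, one being H — a thiol.
The molecule carries a thiol (-SH), whose atoms satisfy every constraint of the query, so the pattern matches.

Yes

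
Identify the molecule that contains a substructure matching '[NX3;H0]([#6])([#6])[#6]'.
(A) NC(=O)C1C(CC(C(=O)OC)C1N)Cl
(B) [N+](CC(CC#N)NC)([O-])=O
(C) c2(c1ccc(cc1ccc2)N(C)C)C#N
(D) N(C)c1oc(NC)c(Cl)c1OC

C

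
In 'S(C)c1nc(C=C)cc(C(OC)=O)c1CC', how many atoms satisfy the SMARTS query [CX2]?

0

Check the 16 heavy atoms by environment: 1× n (aromatic, X2) → no; 5× c (aromatic, X3) → no; 3× C (X3) → no; 1× O (X1) → no; 1× O (X2) → no; 4× C (X4) → no; 1× S (X2) → no.
No environment satisfies the query, so 0 matching atoms.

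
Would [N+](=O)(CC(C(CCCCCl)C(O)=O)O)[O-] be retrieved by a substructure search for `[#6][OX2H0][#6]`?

No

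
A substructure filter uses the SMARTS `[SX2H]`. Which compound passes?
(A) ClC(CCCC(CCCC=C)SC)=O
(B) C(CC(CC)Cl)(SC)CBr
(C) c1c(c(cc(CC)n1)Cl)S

C

[SX2H] describes an aliphatic sulfur with two connections, one being H (a thiol).
(A) has a methylthio ether (-SCH3) but the sulfur has H0 (bonded to two carbons), not H1.
(B) has a methylthio ether (-SCH3) but the sulfur has H0 (bonded to two carbons), not H1.
(C) contains a thiol (-SH), which satisfies every atom and bond constraint.
So the answer is (C).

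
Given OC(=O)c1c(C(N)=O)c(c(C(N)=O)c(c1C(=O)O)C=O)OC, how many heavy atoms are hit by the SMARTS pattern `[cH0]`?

Check the 22 heavy atoms by environment: 6× c (aromatic, H0) → match; 1× C (H1) → no; 6× O (H0) → no; 1× C (H3) → no; 4× C (H0) → no; 2× O (H1) → no; 2× N (H2) → no.
That gives 6 matching atoms.

6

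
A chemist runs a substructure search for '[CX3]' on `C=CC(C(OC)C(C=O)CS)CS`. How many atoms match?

The query [CX3] means: C with X3: aliphatic carbon with exactly 3 total connections.
Check the 13 heavy atoms by environment: 6× C (X4) → no; 2× S (X2) → no; 3× C (X3) → match; 1× O (X2) → no; 1× O (X1) → no.
That gives 3 matching atoms.

3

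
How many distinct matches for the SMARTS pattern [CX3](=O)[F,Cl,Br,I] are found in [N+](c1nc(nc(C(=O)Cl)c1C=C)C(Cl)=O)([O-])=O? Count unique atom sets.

[CX3](=O)[F,Cl,Br,I] is the SMARTS for an acyl halide: a carbonyl carbon bonded to a halogen.
The molecule carries 2 separate instances of an acyl chloride (-C(=O)Cl) meeting every constraint; each maps to a distinct set of atoms, giving 2 matches.

2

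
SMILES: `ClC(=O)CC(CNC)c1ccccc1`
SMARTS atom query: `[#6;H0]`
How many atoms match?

2

The query [#6;H0] means: any carbon with no attached hydrogen.
Check the 14 heavy atoms by environment: 2× C (H2) → no; 1× C (H1) → no; 1× C (H0) → match; 1× O (H0) → no; 1× Cl (H0) → no; 1× N (H1) → no; 1× C (H3) → no; 1× c (aromatic, H0) → match; 5× c (aromatic, H1) → no.
Summing the matching environments: 1 + 1 = 2 matching atoms.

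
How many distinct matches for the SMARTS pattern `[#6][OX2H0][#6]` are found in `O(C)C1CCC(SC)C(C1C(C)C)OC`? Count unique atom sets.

2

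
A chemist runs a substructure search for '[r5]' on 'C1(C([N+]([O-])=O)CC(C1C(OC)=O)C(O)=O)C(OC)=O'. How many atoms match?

5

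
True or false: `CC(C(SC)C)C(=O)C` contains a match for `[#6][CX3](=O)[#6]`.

The pattern [#6][CX3](=O)[#6] describes a carbonyl carbon (no H) flanked by two carbons — a ketone.
The molecule carries an acetyl/ketone group (-C(=O)CH3), whose atoms satisfy every constraint of the query, so the pattern matches.

True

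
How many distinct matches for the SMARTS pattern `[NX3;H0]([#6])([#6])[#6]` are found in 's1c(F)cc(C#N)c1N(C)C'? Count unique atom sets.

[NX3;H0]([#6])([#6])[#6] is the SMARTS for a tertiary amine: a trivalent nitrogen with no H, bonded to three carbons.
Exactly one fragment in the molecule meets all constraints, giving 1 match.

1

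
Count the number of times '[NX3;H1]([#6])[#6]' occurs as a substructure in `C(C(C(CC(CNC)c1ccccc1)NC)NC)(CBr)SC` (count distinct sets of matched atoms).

[NX3;H1]([#6])[#6] is the SMARTS for a secondary amine: a trivalent nitrogen with one H, bonded to two carbons.
The molecule carries 3 separate instances of an N-methylamino group (-NHCH3) meeting every constraint; each maps to a distinct set of atoms, giving 3 matches.

3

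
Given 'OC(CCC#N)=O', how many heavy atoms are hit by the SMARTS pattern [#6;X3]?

1

Check the 7 heavy atoms by environment: 2× C (X4) → no; 1× C (X3) → match; 1× O (X1) → no; 1× O (X2) → no; 1× C (X2) → no; 1× N (X1) → no.
That gives 1 matching atom.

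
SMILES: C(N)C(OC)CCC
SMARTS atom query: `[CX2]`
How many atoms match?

0

Check the 8 heavy atoms by environment: 6× C (X4) → no; 1× N (X3) → no; 1× O (X2) → no.
No environment satisfies the query, so 0 matching atoms.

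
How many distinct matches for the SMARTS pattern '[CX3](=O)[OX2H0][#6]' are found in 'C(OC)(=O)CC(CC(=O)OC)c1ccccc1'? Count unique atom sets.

2

[CX3](=O)[OX2H0][#6] is the SMARTS for an ester: a carbonyl carbon bonded to an oxygen that is itself bonded to carbon (no H on that O).
The molecule carries 2 separate instances of a methyl-ester group (-C(=O)OCH3) meeting every constraint; each maps to a distinct set of atoms, giving 2 matches.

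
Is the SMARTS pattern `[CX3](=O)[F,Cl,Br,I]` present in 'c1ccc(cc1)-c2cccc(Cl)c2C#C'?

No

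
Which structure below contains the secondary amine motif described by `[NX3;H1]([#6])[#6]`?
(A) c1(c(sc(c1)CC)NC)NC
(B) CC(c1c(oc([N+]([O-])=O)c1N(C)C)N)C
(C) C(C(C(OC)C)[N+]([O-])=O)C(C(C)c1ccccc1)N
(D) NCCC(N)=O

A

[NX3;H1]([#6])[#6] describes a trivalent nitrogen with one H, bonded to two carbons (a secondary amine).
(A) contains an N-methylamino group (-NHCH3), which satisfies every atom and bond constraint.
(B) has a primary amino group (-NH2) but the nitrogen has H2 and only one carbon neighbour.
(C) has a primary amino group (-NH2) but the nitrogen has H2 and only one carbon neighbour.
(D) has a primary amide (-C(=O)NH2) but the -C(=O)NH2 nitrogen has H2, not H1.
So the answer is (A).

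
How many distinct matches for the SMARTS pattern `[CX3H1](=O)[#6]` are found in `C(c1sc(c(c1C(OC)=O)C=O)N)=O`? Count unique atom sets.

2

[CX3H1](=O)[#6] is the SMARTS for an aldehyde: an sp2 carbon with one H, double-bonded to O and single-bonded to carbon.
The molecule carries 2 separate instances of an aldehyde (-CHO) meeting every constraint; each maps to a distinct set of atoms, giving 2 matches.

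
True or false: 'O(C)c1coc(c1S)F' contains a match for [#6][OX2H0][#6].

True

The pattern [#6][OX2H0][#6] describes an aliphatic oxygen bridging two carbons with no H on the oxygen — an ether.
The molecule carries a methoxy ether (-OCH3), whose atoms satisfy every constraint of the query, so the pattern matches.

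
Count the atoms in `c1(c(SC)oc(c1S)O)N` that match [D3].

The query [D3] means: atom with exactly three heavy-atom neighbours.
Check the 10 heavy atoms by environment: 1× o (aromatic, D2) → no; 4× c (aromatic, D3) → match; 1× S (D2) → no; 1× C (D1) → no; 1× N (D1) → no; 1× S (D1) → no; 1× O (D1) → no.
That gives 4 matching atoms.

4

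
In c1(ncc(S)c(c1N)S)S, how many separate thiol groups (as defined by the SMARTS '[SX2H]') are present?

[SX2H] is the SMARTS for a thiol: an aliphatic sulfur with two connections, one being H.
The molecule carries 3 separate instances of a thiol (-SH) meeting every constraint; each maps to a distinct set of atoms, giving 3 matches.

3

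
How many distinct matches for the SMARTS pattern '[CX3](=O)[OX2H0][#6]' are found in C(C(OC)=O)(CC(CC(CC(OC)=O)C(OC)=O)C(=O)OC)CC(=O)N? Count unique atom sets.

4

[CX3](=O)[OX2H0][#6] is the SMARTS for an ester: a carbonyl carbon bonded to an oxygen that is itself bonded to carbon (no H on that O).
The molecule carries 4 separate instances of a methyl-ester group (-C(=O)OCH3) meeting every constraint; each maps to a distinct set of atoms, giving 4 matches.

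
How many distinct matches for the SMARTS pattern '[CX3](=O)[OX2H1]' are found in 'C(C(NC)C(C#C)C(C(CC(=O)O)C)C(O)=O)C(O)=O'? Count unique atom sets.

[CX3](=O)[OX2H1] is the SMARTS for a carboxylic acid: an sp2 carbon double-bonded to O and single-bonded to an -OH oxygen.
The molecule carries 3 separate instances of a carboxylic acid group (-C(=O)OH) meeting every constraint; each maps to a distinct set of atoms, giving 3 matches.

3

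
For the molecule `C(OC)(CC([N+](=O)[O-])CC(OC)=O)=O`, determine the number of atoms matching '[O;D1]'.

4

Check the 14 heavy atoms by environment: 2× C (D2) → no; 3× C (D3) → no; 3× O (D1) → match; 2× O (D2) → no; 2× C (D1) → no; 1× N (charge +1, D3) → no; 1× O (charge -1, D1) → match.
Summing the matching environments: 3 + 1 = 4 matching atoms.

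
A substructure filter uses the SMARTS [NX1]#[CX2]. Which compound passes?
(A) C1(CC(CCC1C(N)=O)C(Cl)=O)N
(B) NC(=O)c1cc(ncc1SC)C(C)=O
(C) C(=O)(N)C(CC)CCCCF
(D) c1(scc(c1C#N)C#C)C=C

[NX1]#[CX2] describes a nitrogen triple-bonded to a two-connected carbon (a nitrile).
(A) has a primary amide (-C(=O)NH2) but the nitrogen is NX3, not NX1.
(B) has a primary amide (-C(=O)NH2) but the nitrogen is NX3, not NX1.
(C) has a primary amide (-C(=O)NH2) but the nitrogen is NX3, not NX1.
(D) contains a nitrile (-C#N), which satisfies every atom and bond constraint.
So the answer is (D).

D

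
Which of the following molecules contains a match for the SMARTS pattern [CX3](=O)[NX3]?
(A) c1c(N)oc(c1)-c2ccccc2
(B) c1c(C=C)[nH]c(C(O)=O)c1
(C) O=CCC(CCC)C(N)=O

C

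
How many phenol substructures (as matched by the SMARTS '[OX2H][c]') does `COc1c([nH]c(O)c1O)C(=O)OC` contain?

2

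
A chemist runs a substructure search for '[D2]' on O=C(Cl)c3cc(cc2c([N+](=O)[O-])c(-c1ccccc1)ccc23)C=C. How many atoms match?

10

The query [D2] means: atom with exactly two heavy-atom neighbours.
Check the 24 heavy atoms by environment: 7× c (aromatic, D3) → no; 9× c (aromatic, D2) → match; 1× C (D2) → match; 1× C (D1) → no; 1× C (D3) → no; 2× O (D1) → no; 1× Cl (D1) → no; 1× N (charge +1, D3) → no; 1× O (charge -1, D1) → no.
Summing the matching environments: 9 + 1 = 10 matching atoms.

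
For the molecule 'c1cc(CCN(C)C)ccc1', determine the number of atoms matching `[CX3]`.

The query [CX3] means: C with X3: aliphatic carbon with exactly 3 total connections.
Check the 11 heavy atoms by environment: 4× C (X4) → no; 1× N (X3) → no; 6× c (aromatic, X3) → no.
No environment satisfies the query, so 0 matching atoms.

0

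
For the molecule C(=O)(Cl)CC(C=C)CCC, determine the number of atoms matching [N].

The query [N] means: uppercase N matches aliphatic (non-aromatic) nitrogen only.
Check the 10 heavy atoms by environment: 8× C → no; 1× O → no; 1× Cl → no.
No environment satisfies the query, so 0 matching atoms.

0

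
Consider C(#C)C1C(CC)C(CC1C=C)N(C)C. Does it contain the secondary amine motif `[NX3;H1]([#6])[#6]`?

The pattern [NX3;H1]([#6])[#6] describes a trivalent nitrogen with one H, bonded to two carbons — a secondary amine.
The closest candidate here is a dimethylamino group (-N(CH3)2), but the nitrogen has H0, not H1. No other fragment satisfies the full query, so there is no match.

No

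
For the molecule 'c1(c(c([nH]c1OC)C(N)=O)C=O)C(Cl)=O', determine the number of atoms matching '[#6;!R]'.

Check the 15 heavy atoms by environment: 1× n (aromatic, in 5-ring) → no; 4× c (aromatic, in 5-ring) → no; 4× C (acyclic) → match; 4× O (acyclic) → no; 1× Cl (acyclic) → no; 1× N (acyclic) → no.
That gives 4 matching atoms.

4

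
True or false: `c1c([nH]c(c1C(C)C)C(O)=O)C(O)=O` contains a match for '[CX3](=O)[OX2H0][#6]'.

False

The pattern [CX3](=O)[OX2H0][#6] describes a carbonyl carbon bonded to an oxygen that is itself bonded to carbon (no H on that O) — an ester.
The closest candidate here is a carboxylic acid group (-C(=O)OH), but the singly-bonded O carries H (OX2H1, not H0). No other fragment satisfies the full query, so there is no match.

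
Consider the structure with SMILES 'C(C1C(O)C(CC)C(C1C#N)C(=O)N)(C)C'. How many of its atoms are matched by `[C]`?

12

The query [C] means: uppercase C matches aliphatic (non-aromatic) carbon only.
Check the 16 heavy atoms by environment: 12× C → match; 2× O → no; 2× N → no.
That gives 12 matching atoms.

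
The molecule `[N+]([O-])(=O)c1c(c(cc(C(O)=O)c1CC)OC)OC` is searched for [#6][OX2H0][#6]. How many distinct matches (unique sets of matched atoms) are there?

[#6][OX2H0][#6] is the SMARTS for an ether: an aliphatic oxygen bridging two carbons with no H on the oxygen.
The molecule carries 2 separate instances of a methoxy ether (-OCH3) meeting every constraint; each maps to a distinct set of atoms, giving 2 matches.

2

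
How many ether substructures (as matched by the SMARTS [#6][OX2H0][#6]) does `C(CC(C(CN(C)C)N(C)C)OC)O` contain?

1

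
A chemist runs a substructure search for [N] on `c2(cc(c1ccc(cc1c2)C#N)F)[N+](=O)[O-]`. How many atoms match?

2

The query [N] means: uppercase N matches aliphatic (non-aromatic) nitrogen only.
Check the 16 heavy atoms by environment: 10× c (aromatic) → no; 1× N (charge +1) → match; 1× O (charge -1) → no; 1× O → no; 1× C → no; 1× N → match; 1× F → no.
Summing the matching environments: 1 + 1 = 2 matching atoms.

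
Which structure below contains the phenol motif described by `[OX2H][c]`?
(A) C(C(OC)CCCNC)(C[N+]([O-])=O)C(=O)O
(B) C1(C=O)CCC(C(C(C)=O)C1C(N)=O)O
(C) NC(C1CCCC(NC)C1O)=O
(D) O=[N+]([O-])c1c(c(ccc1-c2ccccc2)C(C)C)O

[OX2H][c] describes a hydroxyl oxygen attached to an aromatic carbon (a phenol).
(A) has a methoxy ether (-OCH3) but the oxygen has H0, not H1.
(B) has a hydroxyl group (-OH) but the -OH is on an aliphatic carbon, not an aromatic c.
(C) has a hydroxyl group (-OH) but the -OH is on an aliphatic carbon, not an aromatic c.
(D) contains a hydroxyl group (-OH), which satisfies every atom and bond constraint.
So the answer is (D).

D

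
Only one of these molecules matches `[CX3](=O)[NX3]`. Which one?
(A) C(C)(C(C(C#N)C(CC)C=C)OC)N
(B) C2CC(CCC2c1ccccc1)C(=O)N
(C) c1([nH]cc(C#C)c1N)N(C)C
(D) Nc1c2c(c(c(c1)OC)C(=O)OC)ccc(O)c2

B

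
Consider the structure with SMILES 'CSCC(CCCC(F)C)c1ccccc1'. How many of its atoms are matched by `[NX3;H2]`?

0

Check the 16 heavy atoms by environment: 2× C (H3, X4) → no; 2× C (H1, X4) → no; 4× C (H2, X4) → no; 1× F (H0, X1) → no; 1× c (aromatic, H0, X3) → no; 5× c (aromatic, H1, X3) → no; 1× S (H0, X2) → no.
No environment satisfies the query, so 0 matching atoms.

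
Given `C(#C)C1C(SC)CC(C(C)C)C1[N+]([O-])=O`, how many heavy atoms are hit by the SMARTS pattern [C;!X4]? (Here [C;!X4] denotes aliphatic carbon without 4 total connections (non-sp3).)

Check the 15 heavy atoms by environment: 9× C (X4) → no; 1× N (charge +1, X3) → no; 1× O (charge -1, X1) → no; 1× O (X1) → no; 1× S (X2) → no; 2× C (X2) → match.
That gives 2 matching atoms.

2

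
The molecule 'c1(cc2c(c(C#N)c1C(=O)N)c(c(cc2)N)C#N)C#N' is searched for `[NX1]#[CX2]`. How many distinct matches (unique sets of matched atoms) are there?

3

[NX1]#[CX2] is the SMARTS for a nitrile: a nitrogen triple-bonded to a two-connected carbon.
The molecule carries 3 separate instances of a nitrile (-C#N) meeting every constraint; each maps to a distinct set of atoms, giving 3 matches.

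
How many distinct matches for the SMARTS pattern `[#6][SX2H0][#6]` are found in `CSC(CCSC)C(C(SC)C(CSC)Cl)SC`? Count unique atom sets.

5

[#6][SX2H0][#6] is the SMARTS for a thioether: an aliphatic sulfur bridging two carbons with no H on the sulfur.
The molecule carries 5 separate instances of a methylthio ether (-SCH3) meeting every constraint; each maps to a distinct set of atoms, giving 5 matches.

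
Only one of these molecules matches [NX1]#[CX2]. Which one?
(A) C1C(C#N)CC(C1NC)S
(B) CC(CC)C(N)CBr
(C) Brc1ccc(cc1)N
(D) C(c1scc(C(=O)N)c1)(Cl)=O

[NX1]#[CX2] describes a nitrogen triple-bonded to a two-connected carbon (a nitrile).
(A) contains a nitrile (-C#N), which satisfies every atom and bond constraint.
(B) has a primary amino group (-NH2) but the nitrogen is NX3 (three connections), not NX1 triple-bonded.
(C) has a primary amino group (-NH2) but the nitrogen is NX3 (three connections), not NX1 triple-bonded.
(D) has a primary amide (-C(=O)NH2) but the nitrogen is NX3, not NX1.
So the answer is (A).

A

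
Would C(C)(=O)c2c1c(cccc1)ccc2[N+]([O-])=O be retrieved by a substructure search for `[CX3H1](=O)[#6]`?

The pattern [CX3H1](=O)[#6] describes an sp2 carbon with one H, double-bonded to O and single-bonded to carbon — an aldehyde.
The closest candidate here is an acetyl/ketone group (-C(=O)CH3), but the carbonyl carbon has H0 (two carbon neighbours), not H1. No other fragment satisfies the full query, so there is no match.

No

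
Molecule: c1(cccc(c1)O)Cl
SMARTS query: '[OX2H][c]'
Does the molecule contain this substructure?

The pattern [OX2H][c] describes a hydroxyl oxygen attached to an aromatic carbon — a phenol.
The molecule carries a hydroxyl group (-OH), whose atoms satisfy every constraint of the query, so the pattern matches.

Yes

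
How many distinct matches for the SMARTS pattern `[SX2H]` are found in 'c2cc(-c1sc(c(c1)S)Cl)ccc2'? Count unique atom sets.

[SX2H] is the SMARTS for a thiol: an aliphatic sulfur with two connections, one being H.
Exactly one fragment in the molecule meets all constraints, giving 1 match.

1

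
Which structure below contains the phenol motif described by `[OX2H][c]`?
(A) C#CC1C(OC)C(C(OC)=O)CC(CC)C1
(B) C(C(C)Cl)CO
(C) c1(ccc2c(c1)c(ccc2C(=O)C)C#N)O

[OX2H][c] describes a hydroxyl oxygen attached to an aromatic carbon (a phenol).
(A) has a methoxy ether (-OCH3) but the oxygen has H0, not H1.
(B) has a hydroxyl group (-OH) but the -OH is on an aliphatic carbon, not an aromatic c.
(C) contains a hydroxyl group (-OH), which satisfies every atom and bond constraint.
So the answer is (C).

C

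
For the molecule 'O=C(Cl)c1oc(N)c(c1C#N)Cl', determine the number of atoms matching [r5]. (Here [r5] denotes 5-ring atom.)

5

Check the 12 heavy atoms by environment: 1× o (aromatic, in 5-ring) → match; 4× c (aromatic, in 5-ring) → match; 2× Cl (acyclic) → no; 2× N (acyclic) → no; 2× C (acyclic) → no; 1× O (acyclic) → no.
Summing the matching environments: 1 + 4 = 5 matching atoms.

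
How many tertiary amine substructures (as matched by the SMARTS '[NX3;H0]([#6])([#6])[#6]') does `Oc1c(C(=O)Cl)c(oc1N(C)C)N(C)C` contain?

2

[NX3;H0]([#6])([#6])[#6] is the SMARTS for a tertiary amine: a trivalent nitrogen with no H, bonded to three carbons.
The molecule carries 2 separate instances of a dimethylamino group (-N(CH3)2) meeting every constraint; each maps to a distinct set of atoms, giving 2 matches.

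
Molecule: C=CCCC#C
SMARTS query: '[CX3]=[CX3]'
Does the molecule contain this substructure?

Yes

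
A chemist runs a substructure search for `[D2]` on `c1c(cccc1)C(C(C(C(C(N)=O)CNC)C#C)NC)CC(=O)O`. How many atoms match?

10

The query [D2] means: atom with exactly two heavy-atom neighbours.
Check the 24 heavy atoms by environment: 3× C (D2) → match; 6× C (D3) → no; 3× O (D1) → no; 2× N (D2) → match; 3× C (D1) → no; 1× N (D1) → no; 1× c (aromatic, D3) → no; 5× c (aromatic, D2) → match.
Summing the matching environments: 3 + 2 + 5 = 10 matching atoms.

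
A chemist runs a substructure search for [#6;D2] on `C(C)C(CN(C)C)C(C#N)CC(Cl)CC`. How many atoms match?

5

The query [#6;D2] means: any carbon bonded to exactly two heavy atoms.
Check the 15 heavy atoms by environment: 5× C (D2) → match; 3× C (D3) → no; 4× C (D1) → no; 1× N (D3) → no; 1× Cl (D1) → no; 1× N (D1) → no.
That gives 5 matching atoms.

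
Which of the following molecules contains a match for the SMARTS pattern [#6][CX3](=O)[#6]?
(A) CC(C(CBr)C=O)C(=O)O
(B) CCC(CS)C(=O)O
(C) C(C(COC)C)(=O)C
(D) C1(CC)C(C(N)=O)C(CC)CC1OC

C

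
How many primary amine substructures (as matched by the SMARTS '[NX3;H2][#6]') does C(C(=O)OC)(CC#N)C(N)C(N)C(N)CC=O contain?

3

[NX3;H2][#6] is the SMARTS for a primary amine: a trivalent nitrogen with two H attached to carbon.
The molecule carries 3 separate instances of a primary amino group (-NH2) meeting every constraint; each maps to a distinct set of atoms, giving 3 matches.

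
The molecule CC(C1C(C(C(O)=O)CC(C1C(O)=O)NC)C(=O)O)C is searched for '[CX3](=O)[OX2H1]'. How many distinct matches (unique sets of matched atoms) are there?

3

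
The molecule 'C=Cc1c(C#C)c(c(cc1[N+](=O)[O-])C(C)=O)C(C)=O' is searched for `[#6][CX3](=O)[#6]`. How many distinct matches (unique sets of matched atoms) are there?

2

[#6][CX3](=O)[#6] is the SMARTS for a ketone: a carbonyl carbon (no H) flanked by two carbons.
The molecule carries 2 separate instances of an acetyl/ketone group (-C(=O)CH3) meeting every constraint; each maps to a distinct set of atoms, giving 2 matches.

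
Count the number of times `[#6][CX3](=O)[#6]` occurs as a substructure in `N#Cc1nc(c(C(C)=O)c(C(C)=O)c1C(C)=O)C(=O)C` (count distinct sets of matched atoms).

[#6][CX3](=O)[#6] is the SMARTS for a ketone: a carbonyl carbon (no H) flanked by two carbons.
The molecule carries 4 separate instances of an acetyl/ketone group (-C(=O)CH3) meeting every constraint; each maps to a distinct set of atoms, giving 4 matches.

4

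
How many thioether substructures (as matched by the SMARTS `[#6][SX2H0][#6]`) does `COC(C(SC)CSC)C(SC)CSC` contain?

[#6][SX2H0][#6] is the SMARTS for a thioether: an aliphatic sulfur bridging two carbons with no H on the sulfur.
The molecule carries 4 separate instances of a methylthio ether (-SCH3) meeting every constraint; each maps to a distinct set of atoms, giving 4 matches.

4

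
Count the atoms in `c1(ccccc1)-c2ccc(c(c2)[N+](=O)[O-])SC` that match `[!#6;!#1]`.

The query [!#6;!#1] means: not carbon and not hydrogen — any heteroatom.
Check the 17 heavy atoms by environment: 12× c (aromatic) → no; 1× N (charge +1) → match; 1× O (charge -1) → match; 1× O → match; 1× S → match; 1× C → no.
Summing the matching environments: 1 + 1 + 1 + 1 = 4 matching atoms.

4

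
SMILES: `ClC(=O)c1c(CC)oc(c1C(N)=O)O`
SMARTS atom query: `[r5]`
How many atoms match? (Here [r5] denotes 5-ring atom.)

5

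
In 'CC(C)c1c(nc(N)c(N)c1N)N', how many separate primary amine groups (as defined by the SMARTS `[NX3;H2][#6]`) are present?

4

[NX3;H2][#6] is the SMARTS for a primary amine: a trivalent nitrogen with two H attached to carbon.
The molecule carries 4 separate instances of a primary amino group (-NH2) meeting every constraint; each maps to a distinct set of atoms, giving 4 matches.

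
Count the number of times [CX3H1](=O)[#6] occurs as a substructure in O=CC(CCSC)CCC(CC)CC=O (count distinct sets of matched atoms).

[CX3H1](=O)[#6] is the SMARTS for an aldehyde: an sp2 carbon with one H, double-bonded to O and single-bonded to carbon.
The molecule carries 2 separate instances of an aldehyde (-CHO) meeting every constraint; each maps to a distinct set of atoms, giving 2 matches.

2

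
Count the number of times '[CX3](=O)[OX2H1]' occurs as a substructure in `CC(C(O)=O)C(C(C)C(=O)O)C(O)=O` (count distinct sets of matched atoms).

[CX3](=O)[OX2H1] is the SMARTS for a carboxylic acid: an sp2 carbon double-bonded to O and single-bonded to an -OH oxygen.
The molecule carries 3 separate instances of a carboxylic acid group (-C(=O)OH) meeting every constraint; each maps to a distinct set of atoms, giving 3 matches.

3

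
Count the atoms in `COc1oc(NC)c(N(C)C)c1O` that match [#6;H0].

Check the 13 heavy atoms by environment: 1× o (aromatic, H0) → no; 4× c (aromatic, H0) → match; 1× N (H0) → no; 4× C (H3) → no; 1× N (H1) → no; 1× O (H0) → no; 1× O (H1) → no.
That gives 4 matching atoms.

4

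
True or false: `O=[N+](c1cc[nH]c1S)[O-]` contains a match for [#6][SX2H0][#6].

The pattern [#6][SX2H0][#6] describes an aliphatic sulfur bridging two carbons with no H on the sulfur — a thioether.
The closest candidate here is a thiol (-SH), but the sulfur has H1, not H0 bridging two carbons. No other fragment satisfies the full query, so there is no match.

False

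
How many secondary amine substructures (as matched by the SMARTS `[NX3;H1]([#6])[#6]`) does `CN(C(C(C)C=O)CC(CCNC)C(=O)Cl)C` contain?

1

[NX3;H1]([#6])[#6] is the SMARTS for a secondary amine: a trivalent nitrogen with one H, bonded to two carbons.
Exactly one fragment in the molecule meets all constraints, giving 1 match.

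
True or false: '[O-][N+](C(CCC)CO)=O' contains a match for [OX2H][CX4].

The pattern [OX2H][CX4] describes a hydroxyl oxygen bound to an sp3 (X4) carbon — an aliphatic alcohol.
The molecule carries a hydroxyl group (-OH), whose atoms satisfy every constraint of the query, so the pattern matches.

True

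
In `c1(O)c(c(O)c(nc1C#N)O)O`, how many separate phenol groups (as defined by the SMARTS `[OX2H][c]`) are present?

[OX2H][c] is the SMARTS for a phenol: a hydroxyl oxygen attached to an aromatic carbon.
The molecule carries 4 separate instances of a hydroxyl group (-OH) meeting every constraint; each maps to a distinct set of atoms, giving 4 matches.

4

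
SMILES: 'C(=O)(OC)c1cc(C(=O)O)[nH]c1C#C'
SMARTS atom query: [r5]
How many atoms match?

The query [r5] means: r5 matches atoms in a five-membered ring.
Check the 14 heavy atoms by environment: 1× n (aromatic, in 5-ring) → match; 4× c (aromatic, in 5-ring) → match; 5× C (acyclic) → no; 4× O (acyclic) → no.
Summing the matching environments: 1 + 4 = 5 matching atoms.

5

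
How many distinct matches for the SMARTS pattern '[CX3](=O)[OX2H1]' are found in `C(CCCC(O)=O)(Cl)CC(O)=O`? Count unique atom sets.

[CX3](=O)[OX2H1] is the SMARTS for a carboxylic acid: an sp2 carbon double-bonded to O and single-bonded to an -OH oxygen.
The molecule carries 2 separate instances of a carboxylic acid group (-C(=O)OH) meeting every constraint; each maps to a distinct set of atoms, giving 2 matches.

2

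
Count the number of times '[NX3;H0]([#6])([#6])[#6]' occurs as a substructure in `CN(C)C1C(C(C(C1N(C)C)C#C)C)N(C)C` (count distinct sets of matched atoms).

3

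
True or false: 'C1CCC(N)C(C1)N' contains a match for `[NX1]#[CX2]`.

False

The pattern [NX1]#[CX2] describes a nitrogen triple-bonded to a two-connected carbon — a nitrile.
The closest candidate here is a primary amino group (-NH2), but the nitrogen is NX3 (three connections), not NX1 triple-bonded. No other fragment satisfies the full query, so there is no match.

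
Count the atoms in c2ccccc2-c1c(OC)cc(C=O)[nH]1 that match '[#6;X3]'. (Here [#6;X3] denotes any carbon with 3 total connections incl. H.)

11

The query [#6;X3] means: any carbon (aromatic or not) with three total connections.
Check the 15 heavy atoms by environment: 1× n (aromatic, X3) → no; 10× c (aromatic, X3) → match; 1× C (X3) → match; 1× O (X1) → no; 1× O (X2) → no; 1× C (X4) → no.
Summing the matching environments: 10 + 1 = 11 matching atoms.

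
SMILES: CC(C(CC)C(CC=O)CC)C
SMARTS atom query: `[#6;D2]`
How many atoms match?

4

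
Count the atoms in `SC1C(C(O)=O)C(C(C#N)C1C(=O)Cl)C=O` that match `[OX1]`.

The query [OX1] means: aliphatic oxygen with one total connection — typically a carbonyl =O or an oxide.
Check the 16 heavy atoms by environment: 5× C (X4) → no; 1× S (X2) → no; 3× C (X3) → no; 3× O (X1) → match; 1× Cl (X1) → no; 1× C (X2) → no; 1× N (X1) → no; 1× O (X2) → no.
That gives 3 matching atoms.

3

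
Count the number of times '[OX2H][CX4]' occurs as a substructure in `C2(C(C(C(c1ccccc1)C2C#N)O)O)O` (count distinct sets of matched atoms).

[OX2H][CX4] is the SMARTS for an aliphatic alcohol: a hydroxyl oxygen bound to an sp3 (X4) carbon.
The molecule carries 3 separate instances of a hydroxyl group (-OH) meeting every constraint; each maps to a distinct set of atoms, giving 3 matches.

3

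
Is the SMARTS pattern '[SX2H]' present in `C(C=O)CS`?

The pattern [SX2H] describes an aliphatic sulfur with two connections, one being H — a thiol.
The molecule carries a thiol (-SH), whose atoms satisfy every constraint of the query, so the pattern matches.

Yes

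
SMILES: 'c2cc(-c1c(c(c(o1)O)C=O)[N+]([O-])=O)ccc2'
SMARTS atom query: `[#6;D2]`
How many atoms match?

The query [#6;D2] means: any carbon bonded to exactly two heavy atoms.
Check the 17 heavy atoms by environment: 1× o (aromatic, D2) → no; 5× c (aromatic, D3) → no; 3× O (D1) → no; 5× c (aromatic, D2) → match; 1× N (charge +1, D3) → no; 1× O (charge -1, D1) → no; 1× C (D2) → match.
Summing the matching environments: 5 + 1 = 6 matching atoms.

6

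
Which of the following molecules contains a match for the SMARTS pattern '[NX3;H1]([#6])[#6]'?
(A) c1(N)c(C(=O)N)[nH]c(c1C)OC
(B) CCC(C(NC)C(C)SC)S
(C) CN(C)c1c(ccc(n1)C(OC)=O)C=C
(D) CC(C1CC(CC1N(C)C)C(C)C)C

[NX3;H1]([#6])[#6] describes a trivalent nitrogen with one H, bonded to two carbons (a secondary amine).
(A) has a primary amide (-C(=O)NH2) but the -C(=O)NH2 nitrogen has H2, not H1.
(B) contains an N-methylamino group (-NHCH3), which satisfies every atom and bond constraint.
(C) has a dimethylamino group (-N(CH3)2) but the nitrogen has H0, not H1.
(D) has a dimethylamino group (-N(CH3)2) but the nitrogen has H0, not H1.
So the answer is (B).

B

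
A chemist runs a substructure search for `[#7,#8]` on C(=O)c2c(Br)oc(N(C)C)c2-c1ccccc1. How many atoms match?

3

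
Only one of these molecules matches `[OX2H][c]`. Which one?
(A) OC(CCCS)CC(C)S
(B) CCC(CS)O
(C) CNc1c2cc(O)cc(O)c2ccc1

C

[OX2H][c] describes a hydroxyl oxygen attached to an aromatic carbon (a phenol).
(A) has a hydroxyl group (-OH) but the -OH is on an aliphatic carbon, not an aromatic c.
(B) has a hydroxyl group (-OH) but the -OH is on an aliphatic carbon, not an aromatic c.
(C) contains a hydroxyl group (-OH), which satisfies every atom and bond constraint.
So the answer is (C).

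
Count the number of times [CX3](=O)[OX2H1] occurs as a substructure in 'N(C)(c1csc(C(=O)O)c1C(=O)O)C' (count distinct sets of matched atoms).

[CX3](=O)[OX2H1] is the SMARTS for a carboxylic acid: an sp2 carbon double-bonded to O and single-bonded to an -OH oxygen.
The molecule carries 2 separate instances of a carboxylic acid group (-C(=O)OH) meeting every constraint; each maps to a distinct set of atoms, giving 2 matches.

2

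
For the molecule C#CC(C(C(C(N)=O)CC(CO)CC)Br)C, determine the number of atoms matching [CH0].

2

The query [CH0] means: aliphatic carbon with no attached hydrogen.
Check the 16 heavy atoms by environment: 2× C (H3) → no; 5× C (H1) → no; 3× C (H2) → no; 1× Br (H0) → no; 2× C (H0) → match; 1× O (H1) → no; 1× O (H0) → no; 1× N (H2) → no.
That gives 2 matching atoms.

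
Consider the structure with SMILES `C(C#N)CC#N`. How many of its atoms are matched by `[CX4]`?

2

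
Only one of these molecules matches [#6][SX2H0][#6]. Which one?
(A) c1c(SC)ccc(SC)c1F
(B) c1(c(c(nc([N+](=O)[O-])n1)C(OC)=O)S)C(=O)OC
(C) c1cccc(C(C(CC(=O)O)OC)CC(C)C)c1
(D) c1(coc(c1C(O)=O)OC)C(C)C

A

[#6][SX2H0][#6] describes an aliphatic sulfur bridging two carbons with no H on the sulfur (a thioether).
(A) contains a methylthio ether (-SCH3), which satisfies every atom and bond constraint.
(B) has a thiol (-SH) but the sulfur has H1, not H0 bridging two carbons.
(C) has a methoxy ether (-OCH3) but the bridging atom is O, not S.
(D) has a methoxy ether (-OCH3) but the bridging atom is O, not S.
So the answer is (A).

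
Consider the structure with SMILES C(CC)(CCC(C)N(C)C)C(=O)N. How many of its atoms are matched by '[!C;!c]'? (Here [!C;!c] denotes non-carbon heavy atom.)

3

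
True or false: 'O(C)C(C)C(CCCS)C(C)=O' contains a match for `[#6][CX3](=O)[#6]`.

The pattern [#6][CX3](=O)[#6] describes a carbonyl carbon (no H) flanked by two carbons — a ketone.
The molecule carries an acetyl/ketone group (-C(=O)CH3), whose atoms satisfy every constraint of the query, so the pattern matches.

True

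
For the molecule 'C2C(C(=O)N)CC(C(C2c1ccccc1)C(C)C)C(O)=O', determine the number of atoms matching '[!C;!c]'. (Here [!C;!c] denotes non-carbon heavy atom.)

4

The query [!C;!c] means: neither aliphatic nor aromatic carbon — same as [!#6].
Check the 21 heavy atoms by environment: 11× C → no; 3× O → match; 1× N → match; 6× c (aromatic) → no.
Summing the matching environments: 3 + 1 = 4 matching atoms.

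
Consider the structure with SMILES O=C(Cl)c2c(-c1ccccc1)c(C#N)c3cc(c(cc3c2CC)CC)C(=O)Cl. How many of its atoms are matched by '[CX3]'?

Check the 28 heavy atoms by environment: 16× c (aromatic, X3) → no; 2× C (X3) → match; 2× O (X1) → no; 2× Cl (X1) → no; 4× C (X4) → no; 1× C (X2) → no; 1× N (X1) → no.
That gives 2 matching atoms.

2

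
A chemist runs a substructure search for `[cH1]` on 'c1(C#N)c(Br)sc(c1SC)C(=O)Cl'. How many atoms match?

0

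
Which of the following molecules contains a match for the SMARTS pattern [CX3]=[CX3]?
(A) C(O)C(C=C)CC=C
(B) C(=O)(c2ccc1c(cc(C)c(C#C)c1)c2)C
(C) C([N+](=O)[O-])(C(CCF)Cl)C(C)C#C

A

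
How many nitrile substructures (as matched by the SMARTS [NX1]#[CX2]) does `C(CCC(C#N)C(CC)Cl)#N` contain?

2

[NX1]#[CX2] is the SMARTS for a nitrile: a nitrogen triple-bonded to a two-connected carbon.
The molecule carries 2 separate instances of a nitrile (-C#N) meeting every constraint; each maps to a distinct set of atoms, giving 2 matches.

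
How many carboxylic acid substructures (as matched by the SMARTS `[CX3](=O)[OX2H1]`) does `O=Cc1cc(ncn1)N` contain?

[CX3](=O)[OX2H1] is the SMARTS for a carboxylic acid: an sp2 carbon double-bonded to O and single-bonded to an -OH oxygen.
The molecule has an aldehyde (-CHO), but there is no singly-bonded oxygen on the carbonyl carbon; nothing else fits, so there are 0 matches.

0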